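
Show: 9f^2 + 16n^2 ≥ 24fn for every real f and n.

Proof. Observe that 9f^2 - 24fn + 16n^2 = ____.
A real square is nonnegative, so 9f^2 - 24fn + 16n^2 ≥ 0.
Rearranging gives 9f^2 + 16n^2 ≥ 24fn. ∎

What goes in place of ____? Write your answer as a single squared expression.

(3f - 4n)^2

The leading and trailing coefficients are 3^2 and 4^2, and 24 = 2·3·4, so the trinomial is (3f - 4n)^2.
Hence 9f^2 - 24fn + 16n^2 ≥ 0.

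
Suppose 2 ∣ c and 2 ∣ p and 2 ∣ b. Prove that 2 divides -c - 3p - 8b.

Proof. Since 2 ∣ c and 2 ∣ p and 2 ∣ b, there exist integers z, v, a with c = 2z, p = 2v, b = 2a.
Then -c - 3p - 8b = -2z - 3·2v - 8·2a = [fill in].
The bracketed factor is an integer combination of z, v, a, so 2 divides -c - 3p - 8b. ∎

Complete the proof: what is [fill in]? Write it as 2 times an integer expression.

Each term has a factor of 2: -2z - 3·2v - 8·2a = 2·(-8a - 3v - z).
Since -8a - 3v - z is an integer, 2 ∣ (-c - 3p - 8b).

2(-8a - 3v - z)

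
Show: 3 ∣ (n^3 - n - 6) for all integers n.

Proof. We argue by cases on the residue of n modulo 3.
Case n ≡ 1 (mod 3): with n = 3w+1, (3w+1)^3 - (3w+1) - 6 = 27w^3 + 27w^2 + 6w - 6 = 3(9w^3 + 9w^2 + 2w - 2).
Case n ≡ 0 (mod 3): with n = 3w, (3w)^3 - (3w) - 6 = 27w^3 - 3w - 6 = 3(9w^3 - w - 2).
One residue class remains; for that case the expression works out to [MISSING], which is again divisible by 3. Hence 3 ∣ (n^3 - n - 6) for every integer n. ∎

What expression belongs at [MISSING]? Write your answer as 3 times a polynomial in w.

3(9w^3 + 18w^2 + 11w)

Only n ≡ 2 (mod 3) is unaccounted for. Put n = 3w+2:
(3w+2)^3 - (3w+2) - 6 expands to 27w^3 + 54w^2 + 33w,
and factoring out 3 leaves 3(9w^3 + 18w^2 + 11w).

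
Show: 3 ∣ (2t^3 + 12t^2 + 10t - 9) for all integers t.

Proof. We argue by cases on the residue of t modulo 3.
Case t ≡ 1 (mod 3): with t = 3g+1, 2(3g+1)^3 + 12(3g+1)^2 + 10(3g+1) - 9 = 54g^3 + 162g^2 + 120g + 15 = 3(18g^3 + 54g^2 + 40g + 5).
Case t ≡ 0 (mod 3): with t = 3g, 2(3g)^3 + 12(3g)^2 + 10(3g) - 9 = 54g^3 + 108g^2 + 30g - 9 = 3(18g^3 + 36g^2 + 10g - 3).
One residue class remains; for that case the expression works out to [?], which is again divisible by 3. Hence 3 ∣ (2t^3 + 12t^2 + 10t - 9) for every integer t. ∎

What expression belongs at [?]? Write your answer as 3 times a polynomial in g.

3(18g^3 + 72g^2 + 82g + 25)

Only t ≡ 2 (mod 3) is unaccounted for. Put t = 3g+2:
2(3g+2)^3 + 12(3g+2)^2 + 10(3g+2) - 9 expands to 54g^3 + 216g^2 + 246g + 75,
and factoring out 3 leaves 3(18g^3 + 72g^2 + 82g + 25).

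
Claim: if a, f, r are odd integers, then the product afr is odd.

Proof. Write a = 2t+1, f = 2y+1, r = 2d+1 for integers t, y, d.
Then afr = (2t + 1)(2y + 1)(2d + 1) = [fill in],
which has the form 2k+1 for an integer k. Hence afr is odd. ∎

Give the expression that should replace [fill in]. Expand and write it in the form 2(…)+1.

Expanding: (2t + 1)(2y + 1)(2d + 1) = 8dty + 4dt + 4dy + 2d + 4ty + 2t + 2y + 1.
Every term except the constant is even, so this is 2(4dty + 2dt + 2dy + d + 2ty + t + y) + 1,
and 4dty + 2dt + 2dy + d + 2ty + t + y ∈ ℤ gives the required form.

2(4dty + 2dt + 2dy + d + 2ty + t + y) + 1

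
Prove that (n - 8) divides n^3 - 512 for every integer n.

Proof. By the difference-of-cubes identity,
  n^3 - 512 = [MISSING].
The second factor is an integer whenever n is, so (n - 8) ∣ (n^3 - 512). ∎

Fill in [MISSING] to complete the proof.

(n - 8)(n^2 + 8n + 64)

Polynomial division of n^3 - 512 by n - 8 leaves remainder 0 and quotient n^2 + 8n + 64.
Hence n^3 - 512 = (n - 8)(n^2 + 8n + 64).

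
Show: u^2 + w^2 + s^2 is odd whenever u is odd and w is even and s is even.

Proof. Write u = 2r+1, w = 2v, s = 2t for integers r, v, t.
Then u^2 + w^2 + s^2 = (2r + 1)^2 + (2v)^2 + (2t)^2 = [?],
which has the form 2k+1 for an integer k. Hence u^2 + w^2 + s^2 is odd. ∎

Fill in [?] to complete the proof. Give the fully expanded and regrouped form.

2(2r^2 + 2r + 2t^2 + 2v^2) + 1

(2r + 1)^2 + (2v)^2 + (2t)^2 = 4r^2 + 4r + 4t^2 + 4v^2 + 1
= 2(2r^2 + 2r + 2t^2 + 2v^2) + 1.
Since 2r^2 + 2r + 2t^2 + 2v^2 is an integer, the sum of squares is of the form 2k+1 for an integer k.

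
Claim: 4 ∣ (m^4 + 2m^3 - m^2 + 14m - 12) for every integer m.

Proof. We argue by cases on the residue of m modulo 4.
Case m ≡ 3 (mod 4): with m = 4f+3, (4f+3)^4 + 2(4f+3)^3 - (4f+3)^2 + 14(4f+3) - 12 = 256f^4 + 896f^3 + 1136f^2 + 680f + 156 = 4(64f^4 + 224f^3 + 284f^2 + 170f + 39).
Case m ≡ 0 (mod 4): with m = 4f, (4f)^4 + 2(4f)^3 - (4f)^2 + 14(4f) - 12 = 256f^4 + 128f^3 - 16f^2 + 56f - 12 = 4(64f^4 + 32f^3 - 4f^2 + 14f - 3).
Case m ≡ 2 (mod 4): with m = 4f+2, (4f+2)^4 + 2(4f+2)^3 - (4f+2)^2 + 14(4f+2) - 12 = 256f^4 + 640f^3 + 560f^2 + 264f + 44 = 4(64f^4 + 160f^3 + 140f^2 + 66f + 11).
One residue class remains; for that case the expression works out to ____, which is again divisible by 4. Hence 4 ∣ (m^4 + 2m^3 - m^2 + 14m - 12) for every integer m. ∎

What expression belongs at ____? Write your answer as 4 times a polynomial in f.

The residues treated are {3, 0, 2}, so the missing case is m ≡ 1 (mod 4); write m = 4f+1.
Then (4f+1)^4 + 2(4f+1)^3 - (4f+1)^2 + 14(4f+1) - 12 = 256f^4 + 384f^3 + 176f^2 + 88f + 4 = 4(64f^4 + 96f^3 + 44f^2 + 22f + 1).

4(64f^4 + 96f^3 + 44f^2 + 22f + 1)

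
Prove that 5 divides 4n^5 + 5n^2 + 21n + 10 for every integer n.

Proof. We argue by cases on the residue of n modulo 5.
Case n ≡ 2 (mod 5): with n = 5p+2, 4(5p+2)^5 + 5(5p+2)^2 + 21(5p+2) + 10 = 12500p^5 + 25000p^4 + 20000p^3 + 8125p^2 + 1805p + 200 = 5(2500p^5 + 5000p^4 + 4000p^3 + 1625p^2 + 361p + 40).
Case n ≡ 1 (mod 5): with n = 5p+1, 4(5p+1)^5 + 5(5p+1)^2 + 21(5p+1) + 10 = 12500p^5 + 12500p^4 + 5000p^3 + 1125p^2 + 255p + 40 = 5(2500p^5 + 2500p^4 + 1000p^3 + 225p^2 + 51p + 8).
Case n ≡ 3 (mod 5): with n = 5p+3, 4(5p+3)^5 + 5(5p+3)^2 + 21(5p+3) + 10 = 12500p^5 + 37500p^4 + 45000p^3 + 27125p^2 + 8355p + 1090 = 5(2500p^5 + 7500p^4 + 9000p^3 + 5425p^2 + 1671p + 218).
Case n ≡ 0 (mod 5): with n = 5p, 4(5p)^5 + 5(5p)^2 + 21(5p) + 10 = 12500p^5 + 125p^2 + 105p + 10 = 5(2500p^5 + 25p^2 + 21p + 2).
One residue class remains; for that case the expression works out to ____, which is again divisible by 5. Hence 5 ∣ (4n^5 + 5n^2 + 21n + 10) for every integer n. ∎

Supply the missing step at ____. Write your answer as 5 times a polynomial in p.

5(2500p^5 + 10000p^4 + 16000p^3 + 12825p^2 + 5181p + 854)

Only n ≡ 4 (mod 5) is unaccounted for. Put n = 5p+4:
4(5p+4)^5 + 5(5p+4)^2 + 21(5p+4) + 10 expands to 12500p^5 + 50000p^4 + 80000p^3 + 64125p^2 + 25905p + 4270,
and factoring out 5 leaves 5(2500p^5 + 10000p^4 + 16000p^3 + 12825p^2 + 5181p + 854).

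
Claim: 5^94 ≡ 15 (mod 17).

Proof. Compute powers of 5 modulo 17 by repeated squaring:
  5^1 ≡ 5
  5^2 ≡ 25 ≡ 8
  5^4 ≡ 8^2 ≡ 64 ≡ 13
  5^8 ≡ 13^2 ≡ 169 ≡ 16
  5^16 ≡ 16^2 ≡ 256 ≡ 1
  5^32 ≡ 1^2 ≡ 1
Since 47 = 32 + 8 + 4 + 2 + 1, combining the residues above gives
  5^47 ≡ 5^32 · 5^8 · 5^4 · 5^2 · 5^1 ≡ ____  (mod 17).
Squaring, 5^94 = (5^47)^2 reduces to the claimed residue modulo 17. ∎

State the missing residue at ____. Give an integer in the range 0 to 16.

7

Multiply the listed residues: 1 · 16 · 13 · 8 · 5 = 16 → 208 → 1664 → 8320.
Reducing modulo 17: 8320 = 489·17 + 7, so 5^47 ≡ 7.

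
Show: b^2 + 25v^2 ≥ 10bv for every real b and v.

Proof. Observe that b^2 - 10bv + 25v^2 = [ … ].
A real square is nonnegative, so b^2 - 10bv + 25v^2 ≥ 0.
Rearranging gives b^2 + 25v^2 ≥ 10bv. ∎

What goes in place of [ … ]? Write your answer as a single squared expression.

b^2 - 10bv + 25v^2 is a perfect-square trinomial: the outer terms are (b)^2 and (5v)^2, and the cross term is -2·b·5v.
So b^2 - 10bv + 25v^2 = (b - 5v)^2 ≥ 0.

(b - 5v)^2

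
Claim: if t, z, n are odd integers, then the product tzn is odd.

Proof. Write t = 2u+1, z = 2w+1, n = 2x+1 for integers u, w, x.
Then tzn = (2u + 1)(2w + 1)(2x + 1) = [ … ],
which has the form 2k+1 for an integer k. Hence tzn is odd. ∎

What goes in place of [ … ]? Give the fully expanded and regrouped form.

Expanding: (2u + 1)(2w + 1)(2x + 1) = 8uwx + 4uw + 4ux + 2u + 4wx + 2w + 2x + 1.
Every term except the constant is even, so this is 2(4uwx + 2uw + 2ux + u + 2wx + w + x) + 1,
and 4uwx + 2uw + 2ux + u + 2wx + w + x ∈ ℤ gives the required form.

2(4uwx + 2uw + 2ux + u + 2wx + w + x) + 1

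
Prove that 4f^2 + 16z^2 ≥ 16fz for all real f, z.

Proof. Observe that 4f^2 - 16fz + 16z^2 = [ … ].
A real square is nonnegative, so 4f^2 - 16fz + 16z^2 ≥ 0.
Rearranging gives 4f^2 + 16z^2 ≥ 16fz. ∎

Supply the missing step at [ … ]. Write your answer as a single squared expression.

4f^2 - 16fz + 16z^2 is a perfect-square trinomial: the outer terms are (2f)^2 and (4z)^2, and the cross term is -2·2f·4z.
So 4f^2 - 16fz + 16z^2 = (2f - 4z)^2 ≥ 0.

(2f - 4z)^2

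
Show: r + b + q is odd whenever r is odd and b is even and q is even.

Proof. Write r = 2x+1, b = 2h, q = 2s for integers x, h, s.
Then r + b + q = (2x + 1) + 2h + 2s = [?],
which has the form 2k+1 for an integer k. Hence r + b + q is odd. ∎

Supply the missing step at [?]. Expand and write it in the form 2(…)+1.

(2x + 1) + 2h + 2s = 2h + 2s + 2x + 1
= 2(h + s + x) + 1.
Since h + s + x is an integer, the sum is of the form 2k+1 for an integer k.

2(h + s + x) + 1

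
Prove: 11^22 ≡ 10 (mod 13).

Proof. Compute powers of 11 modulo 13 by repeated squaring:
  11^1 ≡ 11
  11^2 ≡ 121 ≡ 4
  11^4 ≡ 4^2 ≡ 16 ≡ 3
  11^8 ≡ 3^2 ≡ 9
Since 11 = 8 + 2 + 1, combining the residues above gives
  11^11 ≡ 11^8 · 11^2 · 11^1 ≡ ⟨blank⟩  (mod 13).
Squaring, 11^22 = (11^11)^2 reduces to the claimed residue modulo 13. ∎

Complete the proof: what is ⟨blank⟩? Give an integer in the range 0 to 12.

11^8 · 11^2 · 11^1 ≡ 9 · 4 · 11 = 396.
396 mod 13 = 6, so 11^11 ≡ 6 (mod 13).

6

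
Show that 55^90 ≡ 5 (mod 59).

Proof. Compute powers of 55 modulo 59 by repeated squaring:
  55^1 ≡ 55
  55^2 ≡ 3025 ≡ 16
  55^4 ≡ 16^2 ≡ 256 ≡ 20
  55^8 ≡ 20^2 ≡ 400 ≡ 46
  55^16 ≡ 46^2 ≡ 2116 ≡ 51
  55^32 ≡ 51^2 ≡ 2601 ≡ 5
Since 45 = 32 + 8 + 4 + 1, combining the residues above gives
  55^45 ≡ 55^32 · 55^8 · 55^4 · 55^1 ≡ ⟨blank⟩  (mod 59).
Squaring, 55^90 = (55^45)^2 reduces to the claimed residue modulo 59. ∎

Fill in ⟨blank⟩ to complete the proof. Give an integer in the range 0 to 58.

Multiply the listed residues: 5 · 46 · 20 · 55 = 230 → 4600 → 253000.
Reducing modulo 59: 253000 = 4288·59 + 8, so 55^45 ≡ 8.

8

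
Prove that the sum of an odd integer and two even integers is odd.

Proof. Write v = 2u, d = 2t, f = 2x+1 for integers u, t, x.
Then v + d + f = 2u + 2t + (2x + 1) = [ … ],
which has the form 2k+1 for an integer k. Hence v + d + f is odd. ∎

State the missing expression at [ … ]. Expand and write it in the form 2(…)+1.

2u + 2t + (2x + 1) = 2t + 2u + 2x + 1
= 2(t + u + x) + 1.
Since t + u + x is an integer, the sum is of the form 2k+1 for an integer k.

2(t + u + x) + 1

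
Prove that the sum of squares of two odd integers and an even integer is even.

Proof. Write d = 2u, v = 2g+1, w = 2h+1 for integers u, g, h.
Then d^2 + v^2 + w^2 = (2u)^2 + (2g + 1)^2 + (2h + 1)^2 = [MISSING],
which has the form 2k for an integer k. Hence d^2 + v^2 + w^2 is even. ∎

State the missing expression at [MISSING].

Expanding: (2u)^2 + (2g + 1)^2 + (2h + 1)^2 = 4g^2 + 4g + 4h^2 + 4h + 4u^2 + 2.
Every term is even; pulling out the factor of 2 gives 2(2g^2 + 2g + 2h^2 + 2h + 2u^2 + 1).

2(2g^2 + 2g + 2h^2 + 2h + 2u^2 + 1)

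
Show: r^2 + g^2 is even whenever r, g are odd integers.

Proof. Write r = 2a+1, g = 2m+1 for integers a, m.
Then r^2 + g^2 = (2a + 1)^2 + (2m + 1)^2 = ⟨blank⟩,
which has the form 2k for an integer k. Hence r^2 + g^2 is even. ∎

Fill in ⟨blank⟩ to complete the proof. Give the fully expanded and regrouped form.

2(2a^2 + 2a + 2m^2 + 2m + 1)

Expanding: (2a + 1)^2 + (2m + 1)^2 = 4a^2 + 4a + 4m^2 + 4m + 2.
Every term is even; pulling out the factor of 2 gives 2(2a^2 + 2a + 2m^2 + 2m + 1).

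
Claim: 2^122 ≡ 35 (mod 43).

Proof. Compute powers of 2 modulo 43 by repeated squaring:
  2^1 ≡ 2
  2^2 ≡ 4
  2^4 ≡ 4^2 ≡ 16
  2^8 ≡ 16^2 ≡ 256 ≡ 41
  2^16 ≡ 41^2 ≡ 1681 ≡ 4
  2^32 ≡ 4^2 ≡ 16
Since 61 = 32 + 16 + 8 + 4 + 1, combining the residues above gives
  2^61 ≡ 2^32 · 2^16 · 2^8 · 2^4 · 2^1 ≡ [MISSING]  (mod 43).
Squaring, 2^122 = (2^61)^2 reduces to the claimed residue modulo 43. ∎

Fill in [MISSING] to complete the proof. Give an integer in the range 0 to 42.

32

2^32 · 2^16 · 2^8 · 2^4 · 2^1 ≡ 16 · 4 · 41 · 16 · 2 = 83968.
83968 mod 43 = 32, so 2^61 ≡ 32 (mod 43).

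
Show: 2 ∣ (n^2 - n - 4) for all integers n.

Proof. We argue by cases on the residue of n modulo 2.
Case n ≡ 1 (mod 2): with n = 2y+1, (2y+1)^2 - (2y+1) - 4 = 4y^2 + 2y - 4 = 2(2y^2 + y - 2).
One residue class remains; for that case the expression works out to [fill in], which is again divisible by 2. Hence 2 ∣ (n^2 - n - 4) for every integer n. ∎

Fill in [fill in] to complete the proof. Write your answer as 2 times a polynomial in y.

Only n ≡ 0 (mod 2) is unaccounted for. Put n = 2y:
(2y)^2 - (2y) - 4 expands to 4y^2 - 2y - 4,
and factoring out 2 leaves 2(2y^2 - y - 2).

2(2y^2 - y - 2)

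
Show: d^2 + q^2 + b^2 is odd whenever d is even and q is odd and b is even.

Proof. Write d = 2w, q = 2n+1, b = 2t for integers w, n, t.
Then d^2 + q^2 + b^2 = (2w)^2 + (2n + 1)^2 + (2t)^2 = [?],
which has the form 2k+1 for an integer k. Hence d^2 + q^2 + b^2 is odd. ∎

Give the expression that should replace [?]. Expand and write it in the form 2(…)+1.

2(2n^2 + 2n + 2t^2 + 2w^2) + 1

(2w)^2 + (2n + 1)^2 + (2t)^2 = 4n^2 + 4n + 4t^2 + 4w^2 + 1
= 2(2n^2 + 2n + 2t^2 + 2w^2) + 1.
Since 2n^2 + 2n + 2t^2 + 2w^2 is an integer, the sum of squares is of the form 2k+1 for an integer k.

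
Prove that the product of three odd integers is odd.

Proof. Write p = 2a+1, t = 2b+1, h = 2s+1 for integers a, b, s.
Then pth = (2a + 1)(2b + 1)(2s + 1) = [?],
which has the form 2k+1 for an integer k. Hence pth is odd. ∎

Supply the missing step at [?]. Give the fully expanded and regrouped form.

2(4abs + 2ab + 2as + a + 2bs + b + s) + 1

(2a + 1)(2b + 1)(2s + 1) = 8abs + 4ab + 4as + 2a + 4bs + 2b + 2s + 1
= 2(4abs + 2ab + 2as + a + 2bs + b + s) + 1.
Since 4abs + 2ab + 2as + a + 2bs + b + s is an integer, the product is of the form 2k+1 for an integer k.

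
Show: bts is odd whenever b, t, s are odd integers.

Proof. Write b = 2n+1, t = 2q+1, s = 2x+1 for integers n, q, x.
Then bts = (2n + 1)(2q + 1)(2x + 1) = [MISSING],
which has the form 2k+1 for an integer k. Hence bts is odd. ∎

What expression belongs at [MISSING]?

2(4nqx + 2nq + 2nx + n + 2qx + q + x) + 1

Expanding: (2n + 1)(2q + 1)(2x + 1) = 8nqx + 4nq + 4nx + 2n + 4qx + 2q + 2x + 1.
Every term except the constant is even, so this is 2(4nqx + 2nq + 2nx + n + 2qx + q + x) + 1,
and 4nqx + 2nq + 2nx + n + 2qx + q + x ∈ ℤ gives the required form.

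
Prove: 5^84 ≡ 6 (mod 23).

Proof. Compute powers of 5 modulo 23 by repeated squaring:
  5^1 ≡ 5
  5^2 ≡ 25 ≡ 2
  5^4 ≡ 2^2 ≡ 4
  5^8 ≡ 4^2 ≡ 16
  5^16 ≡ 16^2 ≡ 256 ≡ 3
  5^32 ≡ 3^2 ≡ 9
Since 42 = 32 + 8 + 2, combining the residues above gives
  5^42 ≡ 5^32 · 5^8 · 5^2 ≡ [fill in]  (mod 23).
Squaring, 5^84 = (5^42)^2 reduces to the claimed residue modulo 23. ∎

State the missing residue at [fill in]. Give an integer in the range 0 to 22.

12

Multiply the listed residues: 9 · 16 · 2 = 144 → 288.
Reducing modulo 23: 288 = 12·23 + 12, so 5^42 ≡ 12.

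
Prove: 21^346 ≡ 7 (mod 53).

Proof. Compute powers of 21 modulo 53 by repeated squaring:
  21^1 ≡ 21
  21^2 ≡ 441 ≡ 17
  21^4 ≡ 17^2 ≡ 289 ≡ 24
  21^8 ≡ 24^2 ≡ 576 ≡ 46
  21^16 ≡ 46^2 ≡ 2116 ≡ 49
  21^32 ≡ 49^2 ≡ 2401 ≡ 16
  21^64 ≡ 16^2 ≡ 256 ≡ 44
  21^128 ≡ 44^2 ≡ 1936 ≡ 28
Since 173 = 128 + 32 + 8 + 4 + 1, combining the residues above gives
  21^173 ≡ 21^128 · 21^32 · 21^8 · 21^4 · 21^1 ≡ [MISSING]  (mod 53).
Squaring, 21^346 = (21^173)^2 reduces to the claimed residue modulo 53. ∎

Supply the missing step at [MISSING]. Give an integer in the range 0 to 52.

Multiply the listed residues: 28 · 16 · 46 · 24 · 21 = 448 → 20608 → 494592 → 10386432.
Reducing modulo 53: 10386432 = 195970·53 + 22, so 21^173 ≡ 22.

22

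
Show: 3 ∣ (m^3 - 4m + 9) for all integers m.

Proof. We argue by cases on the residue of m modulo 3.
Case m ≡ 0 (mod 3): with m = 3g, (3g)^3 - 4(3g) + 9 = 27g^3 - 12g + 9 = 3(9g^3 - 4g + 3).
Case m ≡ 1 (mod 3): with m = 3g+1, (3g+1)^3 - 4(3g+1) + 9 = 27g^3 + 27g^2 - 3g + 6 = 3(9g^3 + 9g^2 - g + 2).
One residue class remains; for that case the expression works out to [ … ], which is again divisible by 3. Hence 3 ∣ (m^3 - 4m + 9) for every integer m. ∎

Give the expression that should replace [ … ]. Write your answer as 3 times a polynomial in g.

Only m ≡ 2 (mod 3) is unaccounted for. Put m = 3g+2:
(3g+2)^3 - 4(3g+2) + 9 expands to 27g^3 + 54g^2 + 24g + 9,
and factoring out 3 leaves 3(9g^3 + 18g^2 + 8g + 3).

3(9g^3 + 18g^2 + 8g + 3)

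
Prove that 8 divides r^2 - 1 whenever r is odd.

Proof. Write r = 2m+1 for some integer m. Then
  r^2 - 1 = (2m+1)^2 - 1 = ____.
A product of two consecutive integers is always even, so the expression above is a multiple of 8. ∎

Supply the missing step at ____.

4m(m + 1)

(2m+1)^2 - 1 = 4m^2 + 4m + 1 - 1 = 4m^2 + 4m = 4m(m+1).
Since m and m+1 are consecutive, m(m+1) is even, and 4·(even) is a multiple of 8.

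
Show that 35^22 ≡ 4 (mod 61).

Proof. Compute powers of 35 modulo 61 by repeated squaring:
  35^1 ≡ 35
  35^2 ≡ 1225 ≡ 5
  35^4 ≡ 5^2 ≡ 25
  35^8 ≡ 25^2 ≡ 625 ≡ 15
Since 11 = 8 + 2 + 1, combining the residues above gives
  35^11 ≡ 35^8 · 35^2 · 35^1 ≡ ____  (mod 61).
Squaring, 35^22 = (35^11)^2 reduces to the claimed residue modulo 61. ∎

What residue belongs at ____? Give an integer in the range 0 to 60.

2

35^8 · 35^2 · 35^1 ≡ 15 · 5 · 35 = 2625.
2625 mod 61 = 2, so 35^11 ≡ 2 (mod 61).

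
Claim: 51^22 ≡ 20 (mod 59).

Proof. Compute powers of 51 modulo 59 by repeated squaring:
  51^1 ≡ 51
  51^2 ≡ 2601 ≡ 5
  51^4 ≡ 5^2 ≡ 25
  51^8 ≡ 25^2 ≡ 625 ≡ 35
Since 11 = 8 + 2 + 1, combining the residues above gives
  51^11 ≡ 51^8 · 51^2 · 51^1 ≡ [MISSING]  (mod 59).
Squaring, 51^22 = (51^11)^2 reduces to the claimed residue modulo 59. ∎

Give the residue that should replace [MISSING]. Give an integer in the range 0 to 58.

16

Multiply the listed residues: 35 · 5 · 51 = 175 → 8925.
Reducing modulo 59: 8925 = 151·59 + 16, so 51^11 ≡ 16.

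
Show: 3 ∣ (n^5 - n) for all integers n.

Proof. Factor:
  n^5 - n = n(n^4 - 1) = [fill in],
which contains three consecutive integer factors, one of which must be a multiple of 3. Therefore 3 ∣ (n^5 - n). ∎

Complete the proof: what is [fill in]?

(n - 1)n(n + 1)(n^2 + 1)

n^4 - 1 = (n^2 - 1)(n^2 + 1), and n^2 - 1 = (n-1)(n+1).
So n(n^4 - 1) = (n - 1)n(n + 1)(n^2 + 1).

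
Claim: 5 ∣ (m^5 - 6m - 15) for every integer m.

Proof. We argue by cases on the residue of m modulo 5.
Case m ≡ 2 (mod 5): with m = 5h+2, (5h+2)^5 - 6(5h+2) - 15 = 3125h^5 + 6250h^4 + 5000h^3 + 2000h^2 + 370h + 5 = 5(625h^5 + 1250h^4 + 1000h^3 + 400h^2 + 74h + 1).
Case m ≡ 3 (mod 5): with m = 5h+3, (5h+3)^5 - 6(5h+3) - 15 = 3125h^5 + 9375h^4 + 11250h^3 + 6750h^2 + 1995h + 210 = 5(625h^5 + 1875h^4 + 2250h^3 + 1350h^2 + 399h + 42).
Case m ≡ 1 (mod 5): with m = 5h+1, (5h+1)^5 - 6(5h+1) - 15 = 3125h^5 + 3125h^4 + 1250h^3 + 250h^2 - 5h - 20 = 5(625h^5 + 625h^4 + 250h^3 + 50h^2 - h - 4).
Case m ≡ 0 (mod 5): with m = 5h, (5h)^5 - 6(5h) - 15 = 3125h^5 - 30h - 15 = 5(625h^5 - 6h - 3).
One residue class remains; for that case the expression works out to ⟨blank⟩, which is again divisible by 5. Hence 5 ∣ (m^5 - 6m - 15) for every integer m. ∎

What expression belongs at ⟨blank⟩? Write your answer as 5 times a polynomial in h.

5(625h^5 + 2500h^4 + 4000h^3 + 3200h^2 + 1274h + 197)

The residues treated are {2, 3, 1, 0}, so the missing case is m ≡ 4 (mod 5); write m = 5h+4.
Then (5h+4)^5 - 6(5h+4) - 15 = 3125h^5 + 12500h^4 + 20000h^3 + 16000h^2 + 6370h + 985 = 5(625h^5 + 2500h^4 + 4000h^3 + 3200h^2 + 1274h + 197).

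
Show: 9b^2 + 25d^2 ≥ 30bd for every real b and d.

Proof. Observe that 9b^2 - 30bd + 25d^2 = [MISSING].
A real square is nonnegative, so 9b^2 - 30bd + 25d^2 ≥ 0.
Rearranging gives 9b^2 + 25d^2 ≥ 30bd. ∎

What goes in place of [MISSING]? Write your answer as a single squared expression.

(3b - 5d)^2

9b^2 - 30bd + 25d^2 is a perfect-square trinomial: the outer terms are (3b)^2 and (5d)^2, and the cross term is -2·3b·5d.
So 9b^2 - 30bd + 25d^2 = (3b - 5d)^2 ≥ 0.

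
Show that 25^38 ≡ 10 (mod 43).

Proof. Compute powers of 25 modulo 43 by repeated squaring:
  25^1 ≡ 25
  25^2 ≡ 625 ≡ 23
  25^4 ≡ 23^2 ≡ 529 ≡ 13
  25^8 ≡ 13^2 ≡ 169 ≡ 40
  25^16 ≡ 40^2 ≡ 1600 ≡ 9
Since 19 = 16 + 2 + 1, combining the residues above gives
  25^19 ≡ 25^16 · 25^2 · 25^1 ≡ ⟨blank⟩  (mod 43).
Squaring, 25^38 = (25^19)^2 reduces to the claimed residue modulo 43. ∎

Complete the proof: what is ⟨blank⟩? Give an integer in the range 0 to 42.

15

25^16 · 25^2 · 25^1 ≡ 9 · 23 · 25 = 5175.
5175 mod 43 = 15, so 25^19 ≡ 15 (mod 43).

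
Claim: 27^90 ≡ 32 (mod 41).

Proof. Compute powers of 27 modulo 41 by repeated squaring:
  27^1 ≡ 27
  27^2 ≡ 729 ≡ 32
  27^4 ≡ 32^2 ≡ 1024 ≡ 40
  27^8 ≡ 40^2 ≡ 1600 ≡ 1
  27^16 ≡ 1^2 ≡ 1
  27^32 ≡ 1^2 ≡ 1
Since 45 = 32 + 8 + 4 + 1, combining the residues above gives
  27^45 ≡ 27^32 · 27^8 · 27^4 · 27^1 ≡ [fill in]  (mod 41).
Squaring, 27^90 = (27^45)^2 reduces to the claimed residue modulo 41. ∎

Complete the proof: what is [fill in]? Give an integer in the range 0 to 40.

27^32 · 27^8 · 27^4 · 27^1 ≡ 1 · 1 · 40 · 27 = 1080.
1080 mod 41 = 14, so 27^45 ≡ 14 (mod 41).

14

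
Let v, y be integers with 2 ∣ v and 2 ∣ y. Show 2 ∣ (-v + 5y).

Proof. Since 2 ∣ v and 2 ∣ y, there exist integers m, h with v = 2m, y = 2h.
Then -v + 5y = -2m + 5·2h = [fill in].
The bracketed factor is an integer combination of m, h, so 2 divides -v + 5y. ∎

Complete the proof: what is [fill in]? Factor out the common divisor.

2(5h - m)

Each term has a factor of 2: -2m + 5·2h = 2·(5h - m).
Since 5h - m is an integer, 2 ∣ (-v + 5y).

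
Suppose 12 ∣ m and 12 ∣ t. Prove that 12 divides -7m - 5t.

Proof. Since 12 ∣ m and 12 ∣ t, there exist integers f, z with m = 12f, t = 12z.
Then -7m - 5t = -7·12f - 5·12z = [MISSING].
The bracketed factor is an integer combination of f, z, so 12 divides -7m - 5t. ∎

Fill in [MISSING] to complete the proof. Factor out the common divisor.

Pull the common 12 out of every term: -7·12f - 5·12z = 12(-7f - 5z).
-7f - 5z is an integer, which exhibits the divisibility.

12(-7f - 5z)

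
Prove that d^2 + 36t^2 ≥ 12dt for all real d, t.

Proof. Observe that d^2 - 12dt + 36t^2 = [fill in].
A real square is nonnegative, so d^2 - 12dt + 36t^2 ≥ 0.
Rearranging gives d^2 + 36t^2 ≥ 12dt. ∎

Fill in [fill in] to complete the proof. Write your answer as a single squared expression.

d^2 - 12dt + 36t^2 is a perfect-square trinomial: the outer terms are (d)^2 and (6t)^2, and the cross term is -2·d·6t.
So d^2 - 12dt + 36t^2 = (d - 6t)^2 ≥ 0.

(d - 6t)^2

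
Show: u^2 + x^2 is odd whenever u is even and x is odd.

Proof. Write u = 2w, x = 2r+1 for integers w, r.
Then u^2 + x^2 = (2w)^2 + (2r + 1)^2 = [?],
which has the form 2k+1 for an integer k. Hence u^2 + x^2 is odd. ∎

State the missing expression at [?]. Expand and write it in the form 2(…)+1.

(2w)^2 + (2r + 1)^2 = 4r^2 + 4r + 4w^2 + 1
= 2(2r^2 + 2r + 2w^2) + 1.
Since 2r^2 + 2r + 2w^2 is an integer, the sum of squares is of the form 2k+1 for an integer k.

2(2r^2 + 2r + 2w^2) + 1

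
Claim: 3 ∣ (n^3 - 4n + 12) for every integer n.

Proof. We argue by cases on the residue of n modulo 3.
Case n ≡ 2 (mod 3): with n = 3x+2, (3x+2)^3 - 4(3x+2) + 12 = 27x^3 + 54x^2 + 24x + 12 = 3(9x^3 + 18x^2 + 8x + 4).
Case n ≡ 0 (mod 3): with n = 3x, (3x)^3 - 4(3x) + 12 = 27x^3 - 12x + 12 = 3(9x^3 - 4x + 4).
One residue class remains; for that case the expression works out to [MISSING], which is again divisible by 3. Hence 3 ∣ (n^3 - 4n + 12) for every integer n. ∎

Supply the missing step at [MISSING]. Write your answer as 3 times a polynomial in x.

3(9x^3 + 9x^2 - x + 3)

Only n ≡ 1 (mod 3) is unaccounted for. Put n = 3x+1:
(3x+1)^3 - 4(3x+1) + 12 expands to 27x^3 + 27x^2 - 3x + 9,
and factoring out 3 leaves 3(9x^3 + 9x^2 - x + 3).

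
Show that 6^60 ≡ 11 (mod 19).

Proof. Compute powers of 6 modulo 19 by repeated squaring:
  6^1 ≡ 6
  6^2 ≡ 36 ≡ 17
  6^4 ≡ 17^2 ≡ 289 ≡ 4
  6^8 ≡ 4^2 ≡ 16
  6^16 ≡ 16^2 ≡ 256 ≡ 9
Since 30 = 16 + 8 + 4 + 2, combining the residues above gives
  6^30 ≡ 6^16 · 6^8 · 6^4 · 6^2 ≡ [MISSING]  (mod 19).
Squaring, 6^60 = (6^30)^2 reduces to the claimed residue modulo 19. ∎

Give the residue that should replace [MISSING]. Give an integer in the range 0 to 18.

7

Multiply the listed residues: 9 · 16 · 4 · 17 = 144 → 576 → 9792.
Reducing modulo 19: 9792 = 515·19 + 7, so 6^30 ≡ 7.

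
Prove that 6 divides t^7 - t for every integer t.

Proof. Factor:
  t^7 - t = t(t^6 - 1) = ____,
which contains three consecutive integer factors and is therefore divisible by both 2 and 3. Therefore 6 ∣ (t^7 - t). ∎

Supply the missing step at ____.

t^6 - 1 = (t^2 - 1)(t^4 + t^2 + 1), and t^2 - 1 = (t-1)(t+1).
So t(t^6 - 1) = (t - 1)t(t + 1)(t^4 + t^2 + 1).

(t - 1)t(t + 1)(t^4 + t^2 + 1)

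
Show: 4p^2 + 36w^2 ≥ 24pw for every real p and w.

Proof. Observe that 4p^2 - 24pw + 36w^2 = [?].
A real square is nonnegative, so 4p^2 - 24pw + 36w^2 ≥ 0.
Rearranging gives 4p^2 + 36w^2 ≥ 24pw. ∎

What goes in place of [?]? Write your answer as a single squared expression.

4p^2 - 24pw + 36w^2 is a perfect-square trinomial: the outer terms are (2p)^2 and (6w)^2, and the cross term is -2·2p·6w.
So 4p^2 - 24pw + 36w^2 = (2p - 6w)^2 ≥ 0.

(2p - 6w)^2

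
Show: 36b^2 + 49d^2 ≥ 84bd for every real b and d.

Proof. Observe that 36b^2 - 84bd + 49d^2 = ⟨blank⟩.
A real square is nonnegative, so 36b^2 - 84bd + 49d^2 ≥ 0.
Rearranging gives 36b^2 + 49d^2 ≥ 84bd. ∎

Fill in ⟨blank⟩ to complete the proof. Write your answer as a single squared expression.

(6b - 7d)^2

The leading and trailing coefficients are 6^2 and 7^2, and 84 = 2·6·7, so the trinomial is (6b - 7d)^2.
Hence 36b^2 - 84bd + 49d^2 ≥ 0.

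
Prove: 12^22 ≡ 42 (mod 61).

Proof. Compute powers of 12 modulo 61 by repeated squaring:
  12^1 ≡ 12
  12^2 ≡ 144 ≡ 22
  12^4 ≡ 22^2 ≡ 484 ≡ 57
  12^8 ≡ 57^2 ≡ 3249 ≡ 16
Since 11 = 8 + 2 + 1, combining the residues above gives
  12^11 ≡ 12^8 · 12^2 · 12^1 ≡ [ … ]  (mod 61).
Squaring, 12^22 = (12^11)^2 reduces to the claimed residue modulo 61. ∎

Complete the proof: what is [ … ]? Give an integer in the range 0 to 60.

Multiply the listed residues: 16 · 22 · 12 = 352 → 4224.
Reducing modulo 61: 4224 = 69·61 + 15, so 12^11 ≡ 15.

15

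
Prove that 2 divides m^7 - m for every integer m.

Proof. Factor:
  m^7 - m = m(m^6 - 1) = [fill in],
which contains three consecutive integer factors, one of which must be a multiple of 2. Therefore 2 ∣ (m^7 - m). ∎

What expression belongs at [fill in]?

(m - 1)m(m + 1)(m^4 + m^2 + 1)

m^6 - 1 = (m^2 - 1)(m^4 + m^2 + 1), and m^2 - 1 = (m-1)(m+1).
So m(m^6 - 1) = (m - 1)m(m + 1)(m^4 + m^2 + 1).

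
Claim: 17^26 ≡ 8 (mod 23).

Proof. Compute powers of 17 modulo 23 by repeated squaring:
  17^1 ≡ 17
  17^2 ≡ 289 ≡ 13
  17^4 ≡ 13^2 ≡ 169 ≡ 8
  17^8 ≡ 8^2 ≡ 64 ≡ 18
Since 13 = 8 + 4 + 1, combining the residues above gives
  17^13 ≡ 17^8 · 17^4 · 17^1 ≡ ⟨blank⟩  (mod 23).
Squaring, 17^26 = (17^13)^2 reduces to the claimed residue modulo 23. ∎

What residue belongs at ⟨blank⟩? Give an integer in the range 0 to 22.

17^8 · 17^4 · 17^1 ≡ 18 · 8 · 17 = 2448.
2448 mod 23 = 10, so 17^13 ≡ 10 (mod 23).

10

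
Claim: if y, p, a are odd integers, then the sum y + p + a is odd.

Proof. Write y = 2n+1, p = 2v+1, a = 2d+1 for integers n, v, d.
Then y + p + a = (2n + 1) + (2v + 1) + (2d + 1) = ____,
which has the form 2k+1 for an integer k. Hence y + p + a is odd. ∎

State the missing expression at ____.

2(d + n + v + 1) + 1

(2n + 1) + (2v + 1) + (2d + 1) = 2d + 2n + 2v + 3
= 2(d + n + v + 1) + 1.
Since d + n + v + 1 is an integer, the sum is of the form 2k+1 for an integer k.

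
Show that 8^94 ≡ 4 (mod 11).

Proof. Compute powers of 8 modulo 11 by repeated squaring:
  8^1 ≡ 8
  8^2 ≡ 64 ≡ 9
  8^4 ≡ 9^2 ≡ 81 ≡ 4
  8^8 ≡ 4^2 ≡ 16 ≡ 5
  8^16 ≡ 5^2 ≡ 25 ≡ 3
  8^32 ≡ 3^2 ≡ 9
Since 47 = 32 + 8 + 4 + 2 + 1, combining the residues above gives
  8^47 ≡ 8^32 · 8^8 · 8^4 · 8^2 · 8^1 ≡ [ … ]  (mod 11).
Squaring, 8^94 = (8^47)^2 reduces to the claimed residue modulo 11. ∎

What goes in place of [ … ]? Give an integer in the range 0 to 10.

2

Multiply the listed residues: 9 · 5 · 4 · 9 · 8 = 45 → 180 → 1620 → 12960.
Reducing modulo 11: 12960 = 1178·11 + 2, so 8^47 ≡ 2.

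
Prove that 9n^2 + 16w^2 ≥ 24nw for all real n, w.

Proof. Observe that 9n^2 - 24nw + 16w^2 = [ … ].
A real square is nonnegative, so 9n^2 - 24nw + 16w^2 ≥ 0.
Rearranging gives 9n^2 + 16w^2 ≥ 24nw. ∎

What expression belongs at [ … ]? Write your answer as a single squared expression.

(3n - 4w)^2

The leading and trailing coefficients are 3^2 and 4^2, and 24 = 2·3·4, so the trinomial is (3n - 4w)^2.
Hence 9n^2 - 24nw + 16w^2 ≥ 0.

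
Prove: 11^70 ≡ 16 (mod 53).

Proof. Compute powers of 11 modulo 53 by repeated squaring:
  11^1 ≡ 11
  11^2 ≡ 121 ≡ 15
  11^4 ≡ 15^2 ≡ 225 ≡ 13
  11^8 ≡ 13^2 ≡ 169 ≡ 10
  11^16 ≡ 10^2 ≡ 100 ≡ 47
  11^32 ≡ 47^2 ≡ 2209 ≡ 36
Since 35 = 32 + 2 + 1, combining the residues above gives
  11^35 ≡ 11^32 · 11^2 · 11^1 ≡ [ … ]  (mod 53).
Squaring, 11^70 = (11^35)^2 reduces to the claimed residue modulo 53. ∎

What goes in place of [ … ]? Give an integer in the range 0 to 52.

4

Multiply the listed residues: 36 · 15 · 11 = 540 → 5940.
Reducing modulo 53: 5940 = 112·53 + 4, so 11^35 ≡ 4.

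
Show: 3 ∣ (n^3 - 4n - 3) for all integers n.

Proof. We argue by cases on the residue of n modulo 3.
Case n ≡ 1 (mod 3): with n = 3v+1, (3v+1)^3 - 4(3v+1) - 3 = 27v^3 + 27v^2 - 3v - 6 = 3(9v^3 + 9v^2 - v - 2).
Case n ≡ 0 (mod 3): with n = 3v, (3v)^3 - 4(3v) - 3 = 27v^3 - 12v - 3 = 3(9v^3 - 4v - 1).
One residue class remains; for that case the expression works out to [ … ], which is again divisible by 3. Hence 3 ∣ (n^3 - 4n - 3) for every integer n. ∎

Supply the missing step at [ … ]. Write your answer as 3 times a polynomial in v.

Only n ≡ 2 (mod 3) is unaccounted for. Put n = 3v+2:
(3v+2)^3 - 4(3v+2) - 3 expands to 27v^3 + 54v^2 + 24v - 3,
and factoring out 3 leaves 3(9v^3 + 18v^2 + 8v - 1).

3(9v^3 + 18v^2 + 8v - 1)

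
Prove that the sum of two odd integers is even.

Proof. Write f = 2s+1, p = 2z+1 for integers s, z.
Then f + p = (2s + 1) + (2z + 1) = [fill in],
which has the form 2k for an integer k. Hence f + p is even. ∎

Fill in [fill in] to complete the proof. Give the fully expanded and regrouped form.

2(s + z + 1)

Expanding: (2s + 1) + (2z + 1) = 2s + 2z + 2.
Every term is even; pulling out the factor of 2 gives 2(s + z + 1).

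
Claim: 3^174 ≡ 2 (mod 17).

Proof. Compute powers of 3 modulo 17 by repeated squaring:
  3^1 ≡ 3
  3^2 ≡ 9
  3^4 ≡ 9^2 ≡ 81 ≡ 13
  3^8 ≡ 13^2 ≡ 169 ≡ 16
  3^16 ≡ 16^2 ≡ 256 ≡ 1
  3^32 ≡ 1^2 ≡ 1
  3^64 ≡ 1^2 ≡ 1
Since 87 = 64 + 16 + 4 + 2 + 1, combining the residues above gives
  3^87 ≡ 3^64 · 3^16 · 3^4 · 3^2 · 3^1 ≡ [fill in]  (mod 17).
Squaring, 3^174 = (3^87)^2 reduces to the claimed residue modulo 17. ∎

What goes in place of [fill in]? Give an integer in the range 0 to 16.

11

Multiply the listed residues: 1 · 1 · 13 · 9 · 3 = 1 → 13 → 117 → 351.
Reducing modulo 17: 351 = 20·17 + 11, so 3^87 ≡ 11.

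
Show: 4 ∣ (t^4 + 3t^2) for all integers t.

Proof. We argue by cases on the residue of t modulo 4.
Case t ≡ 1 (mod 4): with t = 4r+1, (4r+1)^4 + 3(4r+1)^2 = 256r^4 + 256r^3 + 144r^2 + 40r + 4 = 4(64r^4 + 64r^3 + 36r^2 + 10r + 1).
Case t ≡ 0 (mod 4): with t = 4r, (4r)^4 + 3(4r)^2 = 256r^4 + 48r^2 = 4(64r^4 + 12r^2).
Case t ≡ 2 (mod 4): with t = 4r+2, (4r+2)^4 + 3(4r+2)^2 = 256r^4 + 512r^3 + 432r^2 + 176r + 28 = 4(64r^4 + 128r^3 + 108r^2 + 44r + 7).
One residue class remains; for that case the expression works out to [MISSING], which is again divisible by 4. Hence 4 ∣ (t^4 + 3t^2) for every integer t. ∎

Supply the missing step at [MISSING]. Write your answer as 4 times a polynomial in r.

4(64r^4 + 192r^3 + 228r^2 + 126r + 27)

Only t ≡ 3 (mod 4) is unaccounted for. Put t = 4r+3:
(4r+3)^4 + 3(4r+3)^2 expands to 256r^4 + 768r^3 + 912r^2 + 504r + 108,
and factoring out 4 leaves 4(64r^4 + 192r^3 + 228r^2 + 126r + 27).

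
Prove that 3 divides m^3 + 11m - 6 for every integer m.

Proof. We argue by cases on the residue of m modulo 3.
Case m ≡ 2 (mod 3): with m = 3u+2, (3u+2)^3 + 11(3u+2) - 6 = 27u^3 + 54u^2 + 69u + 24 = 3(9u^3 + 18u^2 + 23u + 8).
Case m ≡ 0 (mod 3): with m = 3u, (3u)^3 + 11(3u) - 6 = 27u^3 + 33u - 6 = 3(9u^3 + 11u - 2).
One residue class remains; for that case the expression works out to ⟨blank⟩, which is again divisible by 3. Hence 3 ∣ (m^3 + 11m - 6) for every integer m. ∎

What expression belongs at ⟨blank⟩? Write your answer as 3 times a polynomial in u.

3(9u^3 + 9u^2 + 14u + 2)

The residues treated are {2, 0}, so the missing case is m ≡ 1 (mod 3); write m = 3u+1.
Then (3u+1)^3 + 11(3u+1) - 6 = 27u^3 + 27u^2 + 42u + 6 = 3(9u^3 + 9u^2 + 14u + 2).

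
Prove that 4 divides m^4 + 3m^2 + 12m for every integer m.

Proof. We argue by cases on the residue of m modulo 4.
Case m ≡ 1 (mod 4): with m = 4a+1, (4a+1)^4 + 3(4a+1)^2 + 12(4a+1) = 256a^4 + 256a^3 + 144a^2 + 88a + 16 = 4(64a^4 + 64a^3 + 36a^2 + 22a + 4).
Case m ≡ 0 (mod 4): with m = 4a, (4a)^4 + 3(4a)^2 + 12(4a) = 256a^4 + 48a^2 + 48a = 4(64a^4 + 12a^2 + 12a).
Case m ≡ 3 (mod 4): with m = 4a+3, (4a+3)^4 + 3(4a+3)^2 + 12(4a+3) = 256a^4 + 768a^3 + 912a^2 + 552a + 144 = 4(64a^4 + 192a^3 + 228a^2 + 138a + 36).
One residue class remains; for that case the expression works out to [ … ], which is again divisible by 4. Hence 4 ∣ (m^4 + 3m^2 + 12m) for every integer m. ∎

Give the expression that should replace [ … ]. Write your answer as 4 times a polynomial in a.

Only m ≡ 2 (mod 4) is unaccounted for. Put m = 4a+2:
(4a+2)^4 + 3(4a+2)^2 + 12(4a+2) expands to 256a^4 + 512a^3 + 432a^2 + 224a + 52,
and factoring out 4 leaves 4(64a^4 + 128a^3 + 108a^2 + 56a + 13).

4(64a^4 + 128a^3 + 108a^2 + 56a + 13)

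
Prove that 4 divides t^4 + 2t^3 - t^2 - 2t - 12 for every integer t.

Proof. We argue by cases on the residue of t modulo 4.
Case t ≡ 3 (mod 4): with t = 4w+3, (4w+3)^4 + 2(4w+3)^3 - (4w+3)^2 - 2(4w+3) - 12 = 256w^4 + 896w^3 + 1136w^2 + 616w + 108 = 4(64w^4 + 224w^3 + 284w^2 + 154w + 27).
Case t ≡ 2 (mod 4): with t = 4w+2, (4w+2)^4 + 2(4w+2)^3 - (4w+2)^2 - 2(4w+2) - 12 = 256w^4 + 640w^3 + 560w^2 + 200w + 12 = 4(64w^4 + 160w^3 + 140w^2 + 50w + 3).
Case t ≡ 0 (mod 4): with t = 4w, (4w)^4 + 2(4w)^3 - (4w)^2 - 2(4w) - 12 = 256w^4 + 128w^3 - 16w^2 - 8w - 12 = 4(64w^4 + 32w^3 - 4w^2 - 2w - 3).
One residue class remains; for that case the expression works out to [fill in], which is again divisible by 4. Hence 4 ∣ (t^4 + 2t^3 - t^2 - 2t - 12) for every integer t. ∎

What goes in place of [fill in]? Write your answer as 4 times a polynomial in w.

4(64w^4 + 96w^3 + 44w^2 + 6w - 3)

Only t ≡ 1 (mod 4) is unaccounted for. Put t = 4w+1:
(4w+1)^4 + 2(4w+1)^3 - (4w+1)^2 - 2(4w+1) - 12 expands to 256w^4 + 384w^3 + 176w^2 + 24w - 12,
and factoring out 4 leaves 4(64w^4 + 96w^3 + 44w^2 + 6w - 3).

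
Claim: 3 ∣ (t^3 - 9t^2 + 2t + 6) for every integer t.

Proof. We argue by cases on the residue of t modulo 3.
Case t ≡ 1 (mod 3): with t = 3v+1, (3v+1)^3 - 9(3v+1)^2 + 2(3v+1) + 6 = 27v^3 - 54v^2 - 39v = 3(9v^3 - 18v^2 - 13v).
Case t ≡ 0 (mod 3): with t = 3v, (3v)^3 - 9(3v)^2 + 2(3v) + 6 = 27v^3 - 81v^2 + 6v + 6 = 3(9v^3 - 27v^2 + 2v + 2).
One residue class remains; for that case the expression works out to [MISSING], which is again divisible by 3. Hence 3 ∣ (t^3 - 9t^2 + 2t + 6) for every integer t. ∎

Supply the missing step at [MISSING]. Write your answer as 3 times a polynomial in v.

3(9v^3 - 9v^2 - 22v - 6)

The residues treated are {1, 0}, so the missing case is t ≡ 2 (mod 3); write t = 3v+2.
Then (3v+2)^3 - 9(3v+2)^2 + 2(3v+2) + 6 = 27v^3 - 27v^2 - 66v - 18 = 3(9v^3 - 9v^2 - 22v - 6).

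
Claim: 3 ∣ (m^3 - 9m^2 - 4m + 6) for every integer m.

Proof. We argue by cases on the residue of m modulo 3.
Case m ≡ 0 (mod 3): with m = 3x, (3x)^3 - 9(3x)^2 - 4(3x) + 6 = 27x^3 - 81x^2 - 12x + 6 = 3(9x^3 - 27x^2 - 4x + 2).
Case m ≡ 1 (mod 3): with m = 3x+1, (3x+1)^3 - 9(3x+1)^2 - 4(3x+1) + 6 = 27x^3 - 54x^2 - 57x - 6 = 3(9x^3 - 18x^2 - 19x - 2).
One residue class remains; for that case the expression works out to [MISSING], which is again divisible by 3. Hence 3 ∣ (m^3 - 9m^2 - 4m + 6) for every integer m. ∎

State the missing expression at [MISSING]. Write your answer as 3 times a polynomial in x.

The residues treated are {0, 1}, so the missing case is m ≡ 2 (mod 3); write m = 3x+2.
Then (3x+2)^3 - 9(3x+2)^2 - 4(3x+2) + 6 = 27x^3 - 27x^2 - 84x - 30 = 3(9x^3 - 9x^2 - 28x - 10).

3(9x^3 - 9x^2 - 28x - 10)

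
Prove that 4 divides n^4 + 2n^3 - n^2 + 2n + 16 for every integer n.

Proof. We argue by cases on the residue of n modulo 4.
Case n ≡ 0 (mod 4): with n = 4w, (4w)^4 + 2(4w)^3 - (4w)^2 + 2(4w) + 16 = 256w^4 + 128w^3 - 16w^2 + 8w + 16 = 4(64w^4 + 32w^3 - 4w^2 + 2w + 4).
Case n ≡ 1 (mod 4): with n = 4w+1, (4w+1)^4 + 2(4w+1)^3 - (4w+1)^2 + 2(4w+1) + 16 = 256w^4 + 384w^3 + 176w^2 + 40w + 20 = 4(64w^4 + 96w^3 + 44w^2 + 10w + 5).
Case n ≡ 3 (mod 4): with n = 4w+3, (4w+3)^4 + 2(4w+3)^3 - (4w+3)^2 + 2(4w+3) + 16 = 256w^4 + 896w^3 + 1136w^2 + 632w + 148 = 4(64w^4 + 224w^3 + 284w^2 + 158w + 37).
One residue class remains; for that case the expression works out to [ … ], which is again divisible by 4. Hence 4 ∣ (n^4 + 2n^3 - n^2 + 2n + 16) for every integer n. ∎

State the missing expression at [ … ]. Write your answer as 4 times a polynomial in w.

4(64w^4 + 160w^3 + 140w^2 + 54w + 12)

The residues treated are {0, 1, 3}, so the missing case is n ≡ 2 (mod 4); write n = 4w+2.
Then (4w+2)^4 + 2(4w+2)^3 - (4w+2)^2 + 2(4w+2) + 16 = 256w^4 + 640w^3 + 560w^2 + 216w + 48 = 4(64w^4 + 160w^3 + 140w^2 + 54w + 12).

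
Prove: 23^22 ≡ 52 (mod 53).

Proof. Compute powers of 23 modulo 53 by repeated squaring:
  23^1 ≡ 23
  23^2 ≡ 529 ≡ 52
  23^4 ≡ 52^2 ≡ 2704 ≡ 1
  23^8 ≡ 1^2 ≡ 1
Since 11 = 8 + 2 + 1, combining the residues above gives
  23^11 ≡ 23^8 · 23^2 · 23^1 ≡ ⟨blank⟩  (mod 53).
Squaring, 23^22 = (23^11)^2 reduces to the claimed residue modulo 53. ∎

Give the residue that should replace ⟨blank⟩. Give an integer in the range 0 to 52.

30

23^8 · 23^2 · 23^1 ≡ 1 · 52 · 23 = 1196.
1196 mod 53 = 30, so 23^11 ≡ 30 (mod 53).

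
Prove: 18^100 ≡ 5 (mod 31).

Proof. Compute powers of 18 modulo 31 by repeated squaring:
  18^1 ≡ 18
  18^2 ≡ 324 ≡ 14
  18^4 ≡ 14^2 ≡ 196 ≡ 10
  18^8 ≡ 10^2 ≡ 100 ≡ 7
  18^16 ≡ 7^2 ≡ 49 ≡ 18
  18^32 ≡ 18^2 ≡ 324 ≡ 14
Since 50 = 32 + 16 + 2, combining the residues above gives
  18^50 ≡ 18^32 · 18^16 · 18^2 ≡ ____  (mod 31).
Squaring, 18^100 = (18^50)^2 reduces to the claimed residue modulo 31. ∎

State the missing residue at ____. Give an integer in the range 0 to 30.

25

Multiply the listed residues: 14 · 18 · 14 = 252 → 3528.
Reducing modulo 31: 3528 = 113·31 + 25, so 18^50 ≡ 25.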